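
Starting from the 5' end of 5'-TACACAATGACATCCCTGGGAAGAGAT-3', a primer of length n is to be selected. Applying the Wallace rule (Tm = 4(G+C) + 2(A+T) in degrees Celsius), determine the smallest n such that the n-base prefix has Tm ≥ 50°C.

First 17 bases: TACACAATGACATCCCT → Tm = 48°C (< 50°C)
First 18 bases: TACACAATGACATCCCTG → Tm = 52°C (≥ 50°C)
Since every base adds ≥2°C, Tm only increases with n, so the threshold is first crossed at n = 18.

n = 18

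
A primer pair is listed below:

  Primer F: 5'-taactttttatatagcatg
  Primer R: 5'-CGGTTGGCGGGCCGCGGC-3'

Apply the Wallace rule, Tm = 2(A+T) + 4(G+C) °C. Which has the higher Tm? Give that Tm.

Primer F: A+T=15, G+C=4 → Tm = 2(15)+4(4) = 46°C
Primer R: A+T=2, G+C=16 → Tm = 2(2)+4(16) = 68°C
46°C vs 68°C → primer R is higher.

Primer R, 68°C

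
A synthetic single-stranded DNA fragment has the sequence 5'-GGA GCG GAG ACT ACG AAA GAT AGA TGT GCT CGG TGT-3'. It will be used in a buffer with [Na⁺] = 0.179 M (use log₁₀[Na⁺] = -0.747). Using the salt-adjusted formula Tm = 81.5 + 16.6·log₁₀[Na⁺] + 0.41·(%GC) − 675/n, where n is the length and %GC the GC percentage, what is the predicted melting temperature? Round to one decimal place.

72.0°C

Length n = 36. Counting bases: A=10, G=14, C=5, T=7
G+C = 19, so %GC = 19/36 × 100 = 52.778%
Salt term: 16.6 × (-0.747) = -12.4
GC term: 0.41 × 52.778 = 21.639; length term: −675/36 = −18.75
Tm = 81.5 + (-12.4) + 21.639 − 18.75 = 71.989 → 72.0°C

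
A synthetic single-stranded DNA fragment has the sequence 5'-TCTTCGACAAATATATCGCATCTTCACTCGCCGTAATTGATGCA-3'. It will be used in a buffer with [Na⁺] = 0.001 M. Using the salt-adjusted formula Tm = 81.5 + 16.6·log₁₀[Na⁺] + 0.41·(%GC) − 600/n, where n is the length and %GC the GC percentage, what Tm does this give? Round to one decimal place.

Length n = 44. Counting bases: C=12, T=14, G=6, A=12
G+C = 18, so %GC = 18/44 × 100 = 40.909%
Salt term: 16.6 × (-3) = -49.8
GC term: 0.41 × 40.909 = 16.773; length term: −600/44 = −13.636
Tm = 81.5 + (-49.8) + 16.773 − 13.636 = 34.837 → 34.8°C

34.8°C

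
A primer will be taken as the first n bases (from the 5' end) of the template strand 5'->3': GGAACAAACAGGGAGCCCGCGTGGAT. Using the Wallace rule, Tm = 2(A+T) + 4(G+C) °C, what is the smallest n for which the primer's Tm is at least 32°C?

First 10 bases: GGAACAAACA → Tm = 28°C (< 32°C)
First 11 bases: GGAACAAACAG → Tm = 32°C (≥ 32°C)
Each additional base adds 2°C (A/T) or 4°C (G/C), so Tm is non-decreasing in n; n = 11 is the first length to reach 32°C.

n = 11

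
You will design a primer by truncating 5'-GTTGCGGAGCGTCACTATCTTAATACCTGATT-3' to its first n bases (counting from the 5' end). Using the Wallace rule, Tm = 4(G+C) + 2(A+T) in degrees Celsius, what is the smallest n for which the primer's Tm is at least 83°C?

First 28 bases: GTTGCGGAGCGTCACTATCTTAATACCT → Tm = 82°C (< 83°C)
First 29 bases: GTTGCGGAGCGTCACTATCTTAATACCTG → Tm = 86°C (≥ 83°C)
Since every base adds ≥2°C, Tm only increases with n, so the threshold is first crossed at n = 29.

n = 29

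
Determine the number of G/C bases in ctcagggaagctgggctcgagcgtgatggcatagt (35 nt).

C=7, T=7, A=7, G=14
Total G or C: 14 + 7 = 21

21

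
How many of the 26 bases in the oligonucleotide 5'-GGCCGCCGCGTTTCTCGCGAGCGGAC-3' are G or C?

20

Scanning the sequence gives C=10, T=4, G=10, A=2.
Total G or C: 10 + 10 = 20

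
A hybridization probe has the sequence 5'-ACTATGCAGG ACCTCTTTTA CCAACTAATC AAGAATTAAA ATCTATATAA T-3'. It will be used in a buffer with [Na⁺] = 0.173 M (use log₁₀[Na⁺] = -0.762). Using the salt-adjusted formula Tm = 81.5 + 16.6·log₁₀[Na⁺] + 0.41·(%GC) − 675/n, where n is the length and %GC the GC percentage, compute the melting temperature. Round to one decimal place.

66.9°C

Length n = 51. Counting bases: A=21, G=4, C=10, T=16
G+C = 14, so %GC = 14/51 × 100 = 27.451%
Salt term: 16.6 × (-0.762) = -12.649
GC term: 0.41 × 27.451 = 11.255; length term: −675/51 = −13.235
Tm = 81.5 + (-12.649) + 11.255 − 13.235 = 66.871 → 66.9°C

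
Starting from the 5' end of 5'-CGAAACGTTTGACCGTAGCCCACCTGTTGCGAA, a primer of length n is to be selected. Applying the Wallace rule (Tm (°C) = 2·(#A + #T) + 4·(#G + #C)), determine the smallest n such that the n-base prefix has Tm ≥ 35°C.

n = 13

First 12 bases: CGAAACGTTTGA → Tm = 34°C (< 35°C)
First 13 bases: CGAAACGTTTGAC → Tm = 38°C (≥ 35°C)
Each additional base adds 2°C (A/T) or 4°C (G/C), so Tm is non-decreasing in n; n = 13 is the first length to reach 35°C.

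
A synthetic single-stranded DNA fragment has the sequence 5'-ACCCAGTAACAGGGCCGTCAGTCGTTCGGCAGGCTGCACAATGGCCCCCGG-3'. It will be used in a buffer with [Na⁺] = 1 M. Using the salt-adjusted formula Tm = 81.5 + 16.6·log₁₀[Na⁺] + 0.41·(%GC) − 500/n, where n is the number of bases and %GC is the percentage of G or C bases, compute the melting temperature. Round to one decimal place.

99.0°C

Length n = 51. Base counts: T=7, A=10, G=16, C=18
G+C = 34, so %GC = 34/51 × 100 = 66.667%
Salt term: 16.6 × (0) = 0
GC term: 0.41 × 66.667 = 27.333; length term: −500/51 = −9.804
Tm = 81.5 + (0) + 27.333 − 9.804 = 99.029 → 99.0°C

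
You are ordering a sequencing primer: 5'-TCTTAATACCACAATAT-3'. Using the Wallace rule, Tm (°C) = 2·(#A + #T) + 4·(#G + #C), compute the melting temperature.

Counting bases: C=4, T=6, G=0, A=7
A+T = 13, G+C = 4
Tm = 2(13) + 4(4) = 26 + 16 = 42°C

42°C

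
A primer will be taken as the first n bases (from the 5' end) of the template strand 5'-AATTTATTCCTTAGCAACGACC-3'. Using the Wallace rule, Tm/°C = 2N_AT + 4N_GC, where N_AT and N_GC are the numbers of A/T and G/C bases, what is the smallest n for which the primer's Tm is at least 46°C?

n = 18

First 17 bases: AATTTATTCCTTAGCAA → Tm = 42°C (< 46°C)
First 18 bases: AATTTATTCCTTAGCAAC → Tm = 46°C (≥ 46°C)
Each additional base adds 2°C (A/T) or 4°C (G/C), so Tm is non-decreasing in n; n = 18 is the first length to reach 46°C.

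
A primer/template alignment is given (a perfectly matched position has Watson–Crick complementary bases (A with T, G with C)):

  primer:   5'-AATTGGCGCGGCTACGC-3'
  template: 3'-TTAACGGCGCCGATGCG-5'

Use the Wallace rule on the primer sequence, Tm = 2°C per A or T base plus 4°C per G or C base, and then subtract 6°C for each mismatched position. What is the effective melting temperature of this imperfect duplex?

Primer base counts: A=3, T=3, G=6, C=5 → A+T=6, G+C=11
Perfect-match Tm = 2(6) + 4(11) = 12 + 44 = 56°C
Mismatches (positions where the bases are not complementary): 1 (at position 6)
Effective Tm = 56 − 1×6 = 56 − 6 = 50°C

50°C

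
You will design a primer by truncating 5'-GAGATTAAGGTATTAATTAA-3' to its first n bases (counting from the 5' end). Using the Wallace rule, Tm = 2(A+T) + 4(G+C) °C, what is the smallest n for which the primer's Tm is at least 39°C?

n = 16

First 15 bases: GAGATTAAGGTATTA → Tm = 38°C (< 39°C)
First 16 bases: GAGATTAAGGTATTAA → Tm = 40°C (≥ 39°C)
Since every base adds ≥2°C, Tm only increases with n, so the threshold is first crossed at n = 16.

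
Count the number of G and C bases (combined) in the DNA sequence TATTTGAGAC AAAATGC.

A=7, T=5, G=3, C=2
G+C = 3 + 2 = 5

5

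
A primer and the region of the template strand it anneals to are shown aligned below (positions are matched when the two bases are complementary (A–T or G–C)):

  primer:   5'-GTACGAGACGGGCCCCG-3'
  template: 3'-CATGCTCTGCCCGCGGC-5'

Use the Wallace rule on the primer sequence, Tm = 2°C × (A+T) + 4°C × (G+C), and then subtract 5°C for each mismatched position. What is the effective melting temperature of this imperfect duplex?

Primer base counts: A=3, T=1, G=7, C=6 → A+T=4, G+C=13
Perfect-match Tm = 2(4) + 4(13) = 8 + 52 = 60°C
Mismatches (positions where the bases are not complementary): 1 (at position 14)
Effective Tm = 60 − 1×5 = 60 − 5 = 55°C

55°C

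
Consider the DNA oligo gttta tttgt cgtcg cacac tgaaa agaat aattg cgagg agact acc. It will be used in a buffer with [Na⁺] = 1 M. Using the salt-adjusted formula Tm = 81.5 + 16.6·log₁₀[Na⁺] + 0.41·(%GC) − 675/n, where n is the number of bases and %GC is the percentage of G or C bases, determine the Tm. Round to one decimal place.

84.5°C

Length n = 48. A=15, G=11, C=9, T=13
G+C = 20, so %GC = 20/48 × 100 = 41.667%
Salt term: 16.6 × (0) = 0
GC term: 0.41 × 41.667 = 17.083; length term: −675/48 = −14.062
Tm = 81.5 + (0) + 17.083 − 14.062 = 84.521 → 84.5°C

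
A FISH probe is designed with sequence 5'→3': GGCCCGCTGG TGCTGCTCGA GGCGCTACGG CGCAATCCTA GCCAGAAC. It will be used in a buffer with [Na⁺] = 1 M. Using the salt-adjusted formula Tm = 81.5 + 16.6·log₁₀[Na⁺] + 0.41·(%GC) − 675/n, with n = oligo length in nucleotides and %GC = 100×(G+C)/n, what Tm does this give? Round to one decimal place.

95.6°C

Length n = 48. Counting bases: T=7, C=17, A=8, G=16
G+C = 33, so %GC = 33/48 × 100 = 68.75%
Salt term: 16.6 × (0) = 0
GC term: 0.41 × 68.75 = 28.188; length term: −675/48 = −14.062
Tm = 81.5 + (0) + 28.188 − 14.062 = 95.626 → 95.6°C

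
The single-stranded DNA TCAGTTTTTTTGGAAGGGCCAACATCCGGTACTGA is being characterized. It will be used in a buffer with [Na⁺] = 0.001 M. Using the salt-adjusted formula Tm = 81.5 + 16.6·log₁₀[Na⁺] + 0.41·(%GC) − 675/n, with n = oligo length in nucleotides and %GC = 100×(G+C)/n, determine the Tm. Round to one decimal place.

Length n = 35. Counting bases: G=9, A=8, C=7, T=11
G+C = 16, so %GC = 16/35 × 100 = 45.714%
Salt term: 16.6 × (-3) = -49.8
GC term: 0.41 × 45.714 = 18.743; length term: −675/35 = −19.286
Tm = 81.5 + (-49.8) + 18.743 − 19.286 = 31.157 → 31.2°C

31.2°C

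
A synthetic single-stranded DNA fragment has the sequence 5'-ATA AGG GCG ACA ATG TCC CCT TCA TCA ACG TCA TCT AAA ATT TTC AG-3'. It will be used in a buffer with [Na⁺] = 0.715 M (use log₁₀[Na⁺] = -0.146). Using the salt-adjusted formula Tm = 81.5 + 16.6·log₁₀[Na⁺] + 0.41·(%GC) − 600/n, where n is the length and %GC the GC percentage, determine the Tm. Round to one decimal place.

Length n = 47. Counting bases: G=7, C=12, A=15, T=13
G+C = 19, so %GC = 19/47 × 100 = 40.426%
Salt term: 16.6 × (-0.146) = -2.424
GC term: 0.41 × 40.426 = 16.575; length term: −600/47 = −12.766
Tm = 81.5 + (-2.424) + 16.575 − 12.766 = 82.885 → 82.9°C

82.9°C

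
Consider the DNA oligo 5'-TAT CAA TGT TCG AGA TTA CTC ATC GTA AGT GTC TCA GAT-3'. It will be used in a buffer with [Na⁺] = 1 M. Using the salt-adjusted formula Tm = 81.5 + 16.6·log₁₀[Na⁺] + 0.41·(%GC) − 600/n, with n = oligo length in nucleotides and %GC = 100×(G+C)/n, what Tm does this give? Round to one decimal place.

Length n = 39. Counting bases: C=7, T=14, G=7, A=11
G+C = 14, so %GC = 14/39 × 100 = 35.897%
Salt term: 16.6 × (0) = 0
GC term: 0.41 × 35.897 = 14.718; length term: −600/39 = −15.385
Tm = 81.5 + (0) + 14.718 − 15.385 = 80.833 → 80.8°C

80.8°C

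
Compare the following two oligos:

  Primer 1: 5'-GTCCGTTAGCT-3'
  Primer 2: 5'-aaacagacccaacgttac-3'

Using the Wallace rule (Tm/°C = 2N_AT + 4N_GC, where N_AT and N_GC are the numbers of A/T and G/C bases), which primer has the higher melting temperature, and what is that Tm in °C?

Primer 1: A+T=5, G+C=6 → Tm = 2(5)+4(6) = 34°C
Primer 2: A+T=10, G+C=8 → Tm = 2(10)+4(8) = 52°C
34°C vs 52°C → primer 2 is higher.

Primer 2, 52°C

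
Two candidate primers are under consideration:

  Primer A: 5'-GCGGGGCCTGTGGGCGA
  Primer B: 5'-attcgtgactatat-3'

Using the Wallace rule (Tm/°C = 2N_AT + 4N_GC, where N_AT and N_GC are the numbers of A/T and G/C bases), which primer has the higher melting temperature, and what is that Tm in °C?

Primer A, 62°C

Primer A: A+T=3, G+C=14 → Tm = 2(3)+4(14) = 62°C
Primer B: A+T=10, G+C=4 → Tm = 2(10)+4(4) = 36°C
62°C vs 36°C → primer A is higher.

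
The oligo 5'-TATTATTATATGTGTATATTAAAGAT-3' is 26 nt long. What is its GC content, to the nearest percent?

12%

A=10, G=3, C=0, T=13
G+C = 3 + 0 = 3 out of 26 bases
%GC = 3/26 × 100 = 11.54% ≈ 12%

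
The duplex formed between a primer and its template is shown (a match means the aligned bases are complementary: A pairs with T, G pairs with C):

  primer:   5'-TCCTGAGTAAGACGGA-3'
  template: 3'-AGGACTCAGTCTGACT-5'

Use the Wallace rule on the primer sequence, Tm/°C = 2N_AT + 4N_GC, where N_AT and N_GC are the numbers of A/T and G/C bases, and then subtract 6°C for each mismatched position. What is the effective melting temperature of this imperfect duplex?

Primer base counts: A=5, T=3, G=5, C=3 → A+T=8, G+C=8
Perfect-match Tm = 2(8) + 4(8) = 16 + 32 = 48°C
Mismatches (positions where the bases are not complementary): 2 (at positions 9, 14)
Effective Tm = 48 − 2×6 = 48 − 12 = 36°C

36°C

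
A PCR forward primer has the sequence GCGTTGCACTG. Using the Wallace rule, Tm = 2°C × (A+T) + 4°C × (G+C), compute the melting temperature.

36°C

G=4, C=3, T=3, A=1
AT pairs contribute 4, GC pairs contribute 7.
Tm = 4·7 + 2·4 = 28 + 8 = 36°C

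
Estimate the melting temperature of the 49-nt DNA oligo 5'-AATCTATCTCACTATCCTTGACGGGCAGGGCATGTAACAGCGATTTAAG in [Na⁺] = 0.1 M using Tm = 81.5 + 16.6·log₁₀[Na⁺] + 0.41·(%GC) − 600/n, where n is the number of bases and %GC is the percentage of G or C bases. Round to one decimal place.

71.1°C

Length n = 49. Scanning the sequence gives C=11, A=14, G=11, T=13.
G+C = 22, so %GC = 22/49 × 100 = 44.898%
Salt term: 16.6 × (-1) = -16.6
GC term: 0.41 × 44.898 = 18.408; length term: −600/49 = −12.245
Tm = 81.5 + (-16.6) + 18.408 − 12.245 = 71.063 → 71.1°C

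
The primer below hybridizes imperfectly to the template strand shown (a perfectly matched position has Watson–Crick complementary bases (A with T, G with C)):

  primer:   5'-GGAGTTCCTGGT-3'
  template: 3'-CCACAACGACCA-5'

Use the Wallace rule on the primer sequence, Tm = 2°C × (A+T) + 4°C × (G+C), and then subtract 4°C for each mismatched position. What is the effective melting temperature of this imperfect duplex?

Primer base counts: A=1, T=4, G=5, C=2 → A+T=5, G+C=7
Perfect-match Tm = 2(5) + 4(7) = 10 + 28 = 38°C
Mismatches (positions where the bases are not complementary): 2 (at positions 3, 7)
Effective Tm = 38 − 2×4 = 38 − 8 = 30°C

30°C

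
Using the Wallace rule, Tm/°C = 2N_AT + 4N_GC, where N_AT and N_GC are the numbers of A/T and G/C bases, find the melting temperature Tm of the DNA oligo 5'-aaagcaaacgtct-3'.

36°C

Counting bases: T=2, G=2, C=3, A=6
So N_AT = 8 and N_GC = 5.
Tm = 2(8) + 4(5) = 16 + 20 = 36°C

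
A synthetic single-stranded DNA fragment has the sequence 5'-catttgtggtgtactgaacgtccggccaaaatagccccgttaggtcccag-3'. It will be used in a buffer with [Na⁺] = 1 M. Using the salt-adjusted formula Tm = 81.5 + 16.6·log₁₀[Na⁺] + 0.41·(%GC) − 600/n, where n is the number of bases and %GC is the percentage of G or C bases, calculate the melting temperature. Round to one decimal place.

Length n = 50. T=12, G=13, C=14, A=11
G+C = 27, so %GC = 27/50 × 100 = 54%
Salt term: 16.6 × (0) = 0
GC term: 0.41 × 54 = 22.14; length term: −600/50 = −12
Tm = 81.5 + (0) + 22.14 − 12 = 91.64 → 91.6°C

91.6°C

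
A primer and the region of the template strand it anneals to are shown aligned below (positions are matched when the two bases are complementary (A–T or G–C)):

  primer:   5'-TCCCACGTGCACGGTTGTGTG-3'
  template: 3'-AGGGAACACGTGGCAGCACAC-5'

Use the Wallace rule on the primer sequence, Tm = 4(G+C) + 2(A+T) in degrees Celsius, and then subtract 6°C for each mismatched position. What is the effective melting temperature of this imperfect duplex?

Primer base counts: A=2, T=6, G=7, C=6 → A+T=8, G+C=13
Perfect-match Tm = 2(8) + 4(13) = 16 + 52 = 68°C
Mismatches (positions where the bases are not complementary): 4 (at positions 5, 6, 13, 16)
Effective Tm = 68 − 4×6 = 68 − 24 = 44°C

44°C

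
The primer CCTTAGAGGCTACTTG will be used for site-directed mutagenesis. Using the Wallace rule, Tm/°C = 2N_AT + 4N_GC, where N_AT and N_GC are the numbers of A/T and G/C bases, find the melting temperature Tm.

G=4, T=5, A=3, C=4
So N_AT = 8 and N_GC = 8.
Tm = 2(8) + 4(8) = 16 + 32 = 48°C

48°C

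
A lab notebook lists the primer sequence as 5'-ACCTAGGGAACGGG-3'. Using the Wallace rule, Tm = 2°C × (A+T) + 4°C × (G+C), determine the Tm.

T=1, G=6, C=3, A=4
A+T = 5, G+C = 9
Tm = 4·9 + 2·5 = 36 + 10 = 46°C

46°C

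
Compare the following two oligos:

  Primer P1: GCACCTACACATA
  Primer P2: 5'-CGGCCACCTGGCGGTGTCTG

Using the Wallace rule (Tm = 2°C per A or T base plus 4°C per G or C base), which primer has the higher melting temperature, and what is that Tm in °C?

Primer P1: A+T=7, G+C=6 → Tm = 2(7)+4(6) = 38°C
Primer P2: A+T=5, G+C=15 → Tm = 2(5)+4(15) = 70°C
38°C vs 70°C → primer P2 is higher.

Primer P2, 70°C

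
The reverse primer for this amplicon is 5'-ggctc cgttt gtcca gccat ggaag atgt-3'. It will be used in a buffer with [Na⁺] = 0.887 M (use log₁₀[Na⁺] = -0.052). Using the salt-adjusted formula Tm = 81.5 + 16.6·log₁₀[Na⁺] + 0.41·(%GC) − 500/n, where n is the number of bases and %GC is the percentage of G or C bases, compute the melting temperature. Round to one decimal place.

Length n = 29. Scanning the sequence gives T=8, G=9, A=5, C=7.
G+C = 16, so %GC = 16/29 × 100 = 55.172%
Salt term: 16.6 × (-0.052) = -0.863
GC term: 0.41 × 55.172 = 22.621; length term: −500/29 = −17.241
Tm = 81.5 + (-0.863) + 22.621 − 17.241 = 86.017 → 86.0°C

86.0°C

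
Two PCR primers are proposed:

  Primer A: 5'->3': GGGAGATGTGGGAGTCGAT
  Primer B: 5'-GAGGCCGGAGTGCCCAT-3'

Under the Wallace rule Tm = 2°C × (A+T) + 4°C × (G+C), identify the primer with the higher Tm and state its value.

Primer A: A+T=8, G+C=11 → Tm = 2(8)+4(11) = 60°C
Primer B: A+T=5, G+C=12 → Tm = 2(5)+4(12) = 58°C
60°C vs 58°C → primer A is higher.

Primer A, 60°C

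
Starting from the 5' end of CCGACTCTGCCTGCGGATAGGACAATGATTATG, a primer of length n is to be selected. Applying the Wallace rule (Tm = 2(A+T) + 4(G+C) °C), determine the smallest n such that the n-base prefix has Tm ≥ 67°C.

n = 21

First 20 bases: CCGACTCTGCCTGCGGATAG → Tm = 66°C (< 67°C)
First 21 bases: CCGACTCTGCCTGCGGATAGG → Tm = 70°C (≥ 67°C)
Since every base adds ≥2°C, Tm only increases with n, so the threshold is first crossed at n = 21.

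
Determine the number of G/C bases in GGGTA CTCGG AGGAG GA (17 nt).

T=2, C=2, A=4, G=9
G+C = 9 + 2 = 11

11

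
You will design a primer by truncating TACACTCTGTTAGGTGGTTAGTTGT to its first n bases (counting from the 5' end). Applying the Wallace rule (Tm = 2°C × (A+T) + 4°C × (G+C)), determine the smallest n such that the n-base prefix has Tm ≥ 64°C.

n = 23

First 22 bases: TACACTCTGTTAGGTGGTTAGT → Tm = 62°C (< 64°C)
First 23 bases: TACACTCTGTTAGGTGGTTAGTT → Tm = 64°C (≥ 64°C)
Each additional base adds 2°C (A/T) or 4°C (G/C), so Tm is non-decreasing in n; n = 23 is the first length to reach 64°C.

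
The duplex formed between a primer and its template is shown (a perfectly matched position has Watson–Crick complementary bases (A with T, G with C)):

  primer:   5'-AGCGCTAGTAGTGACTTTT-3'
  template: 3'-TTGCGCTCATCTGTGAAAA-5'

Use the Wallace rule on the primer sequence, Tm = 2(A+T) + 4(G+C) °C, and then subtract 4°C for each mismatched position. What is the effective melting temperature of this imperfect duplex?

Primer base counts: A=4, T=7, G=5, C=3 → A+T=11, G+C=8
Perfect-match Tm = 2(11) + 4(8) = 22 + 32 = 54°C
Mismatches (positions where the bases are not complementary): 4 (at positions 2, 6, 12, 13)
Effective Tm = 54 − 4×4 = 54 − 16 = 38°C

38°C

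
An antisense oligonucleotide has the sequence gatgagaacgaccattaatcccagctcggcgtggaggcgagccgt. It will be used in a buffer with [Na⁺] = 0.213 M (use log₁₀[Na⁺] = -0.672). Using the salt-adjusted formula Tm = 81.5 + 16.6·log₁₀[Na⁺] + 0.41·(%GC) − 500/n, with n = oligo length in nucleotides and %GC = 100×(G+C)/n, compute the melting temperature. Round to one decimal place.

Length n = 45. Scanning the sequence gives T=7, C=12, A=11, G=15.
G+C = 27, so %GC = 27/45 × 100 = 60%
Salt term: 16.6 × (-0.672) = -11.155
GC term: 0.41 × 60 = 24.6; length term: −500/45 = −11.111
Tm = 81.5 + (-11.155) + 24.6 − 11.111 = 83.834 → 83.8°C

83.8°C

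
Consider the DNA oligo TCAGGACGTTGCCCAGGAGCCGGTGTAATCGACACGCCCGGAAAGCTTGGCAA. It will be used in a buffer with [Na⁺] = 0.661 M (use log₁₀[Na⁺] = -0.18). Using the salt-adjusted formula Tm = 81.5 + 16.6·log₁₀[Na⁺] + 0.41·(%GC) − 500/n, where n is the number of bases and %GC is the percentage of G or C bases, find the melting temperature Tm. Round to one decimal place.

93.8°C

Length n = 53. T=8, A=13, G=17, C=15
G+C = 32, so %GC = 32/53 × 100 = 60.377%
Salt term: 16.6 × (-0.18) = -2.988
GC term: 0.41 × 60.377 = 24.755; length term: −500/53 = −9.434
Tm = 81.5 + (-2.988) + 24.755 − 9.434 = 93.833 → 93.8°C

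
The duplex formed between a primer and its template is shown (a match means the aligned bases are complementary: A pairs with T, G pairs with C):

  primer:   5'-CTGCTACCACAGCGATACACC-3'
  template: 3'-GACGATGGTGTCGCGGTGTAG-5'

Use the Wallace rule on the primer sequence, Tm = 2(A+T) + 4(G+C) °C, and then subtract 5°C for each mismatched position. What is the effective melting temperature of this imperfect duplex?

Primer base counts: A=6, T=3, G=3, C=9 → A+T=9, G+C=12
Perfect-match Tm = 2(9) + 4(12) = 18 + 48 = 66°C
Mismatches (positions where the bases are not complementary): 3 (at positions 15, 16, 20)
Effective Tm = 66 − 3×5 = 66 − 15 = 51°C

51°C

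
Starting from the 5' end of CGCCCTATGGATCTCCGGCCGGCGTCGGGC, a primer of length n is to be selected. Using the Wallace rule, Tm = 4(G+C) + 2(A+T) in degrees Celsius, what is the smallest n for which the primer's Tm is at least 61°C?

First 18 bases: CGCCCTATGGATCTCCGG → Tm = 60°C (< 61°C)
First 19 bases: CGCCCTATGGATCTCCGGC → Tm = 64°C (≥ 61°C)
Each additional base adds 2°C (A/T) or 4°C (G/C), so Tm is non-decreasing in n; n = 19 is the first length to reach 61°C.

n = 19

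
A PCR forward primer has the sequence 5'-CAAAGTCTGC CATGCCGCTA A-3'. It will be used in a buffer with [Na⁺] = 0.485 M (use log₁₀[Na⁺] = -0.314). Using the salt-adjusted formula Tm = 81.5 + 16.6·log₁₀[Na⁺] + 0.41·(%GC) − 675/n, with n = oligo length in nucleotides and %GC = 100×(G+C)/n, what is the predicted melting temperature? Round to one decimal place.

65.6°C

Length n = 21. Scanning the sequence gives C=7, T=4, G=4, A=6.
G+C = 11, so %GC = 11/21 × 100 = 52.381%
Salt term: 16.6 × (-0.314) = -5.212
GC term: 0.41 × 52.381 = 21.476; length term: −675/21 = −32.143
Tm = 81.5 + (-5.212) + 21.476 − 32.143 = 65.621 → 65.6°C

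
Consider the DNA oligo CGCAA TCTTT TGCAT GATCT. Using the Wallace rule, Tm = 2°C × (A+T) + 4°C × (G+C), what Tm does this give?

56°C

Base counts: T=8, A=4, C=5, G=3
A+T = 12, G+C = 8
Tm = 2(12) + 4(8) = 24 + 32 = 56°C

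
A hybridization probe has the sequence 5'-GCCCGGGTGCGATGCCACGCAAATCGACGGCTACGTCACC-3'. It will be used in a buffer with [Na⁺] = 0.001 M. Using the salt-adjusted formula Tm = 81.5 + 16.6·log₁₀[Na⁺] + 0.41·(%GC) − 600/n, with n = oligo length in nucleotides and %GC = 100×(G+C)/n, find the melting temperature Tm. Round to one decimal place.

44.4°C

Length n = 40. C=15, T=5, A=8, G=12
G+C = 27, so %GC = 27/40 × 100 = 67.5%
Salt term: 16.6 × (-3) = -49.8
GC term: 0.41 × 67.5 = 27.675; length term: −600/40 = −15
Tm = 81.5 + (-49.8) + 27.675 − 15 = 44.375 → 44.4°C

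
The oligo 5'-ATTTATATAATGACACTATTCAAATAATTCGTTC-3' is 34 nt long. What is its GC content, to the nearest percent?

Counting bases: A=13, T=14, C=5, G=2
G+C = 2 + 5 = 7 out of 34 bases
%GC = 7/34 × 100 = 20.59% ≈ 21%

21%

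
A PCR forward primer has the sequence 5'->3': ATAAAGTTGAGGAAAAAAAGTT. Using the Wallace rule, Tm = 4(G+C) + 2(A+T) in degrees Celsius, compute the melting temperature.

54°C

G=5, C=0, A=12, T=5
So N_AT = 17 and N_GC = 5.
Tm = 2×17 + 4×5 = 54°C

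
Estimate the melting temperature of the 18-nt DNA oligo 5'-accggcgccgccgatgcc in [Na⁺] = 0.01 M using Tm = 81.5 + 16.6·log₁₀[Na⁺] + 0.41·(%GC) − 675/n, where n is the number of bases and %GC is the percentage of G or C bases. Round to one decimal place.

45.0°C

Length n = 18. Base counts: T=1, C=9, G=6, A=2
G+C = 15, so %GC = 15/18 × 100 = 83.333%
Salt term: 16.6 × (-2) = -33.2
GC term: 0.41 × 83.333 = 34.167; length term: −675/18 = −37.5
Tm = 81.5 + (-33.2) + 34.167 − 37.5 = 44.967 → 45.0°C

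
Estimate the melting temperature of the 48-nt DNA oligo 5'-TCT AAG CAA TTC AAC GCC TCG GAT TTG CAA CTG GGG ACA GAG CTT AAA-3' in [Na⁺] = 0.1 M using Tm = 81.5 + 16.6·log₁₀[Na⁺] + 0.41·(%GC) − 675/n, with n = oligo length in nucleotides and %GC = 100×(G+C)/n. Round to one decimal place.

69.6°C

Length n = 48. Base counts: A=15, C=11, T=11, G=11
G+C = 22, so %GC = 22/48 × 100 = 45.833%
Salt term: 16.6 × (-1) = -16.6
GC term: 0.41 × 45.833 = 18.792; length term: −675/48 = −14.062
Tm = 81.5 + (-16.6) + 18.792 − 14.062 = 69.63 → 69.6°C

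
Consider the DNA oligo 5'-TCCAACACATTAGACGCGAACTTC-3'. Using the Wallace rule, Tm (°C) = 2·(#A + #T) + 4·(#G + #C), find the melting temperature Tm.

Scanning the sequence gives A=8, T=5, G=3, C=8.
So N_AT = 13 and N_GC = 11.
Tm = 2×13 + 4×11 = 70°C

70°C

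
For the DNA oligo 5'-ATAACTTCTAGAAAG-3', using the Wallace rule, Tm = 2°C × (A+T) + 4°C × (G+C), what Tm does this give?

38°C

Base counts: G=2, C=2, A=7, T=4
So N_AT = 11 and N_GC = 4.
Tm = 2×11 + 4×4 = 38°C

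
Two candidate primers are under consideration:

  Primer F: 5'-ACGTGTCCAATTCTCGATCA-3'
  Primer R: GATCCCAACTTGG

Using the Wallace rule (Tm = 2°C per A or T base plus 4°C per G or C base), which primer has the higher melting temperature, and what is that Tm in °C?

Primer F, 58°C

Primer F: A+T=11, G+C=9 → Tm = 2(11)+4(9) = 58°C
Primer R: A+T=6, G+C=7 → Tm = 2(6)+4(7) = 40°C
58°C vs 40°C → primer F is higher.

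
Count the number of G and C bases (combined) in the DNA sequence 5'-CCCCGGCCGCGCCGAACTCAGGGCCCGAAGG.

25

G=11, A=5, C=14, T=1
Total G or C: 11 + 14 = 25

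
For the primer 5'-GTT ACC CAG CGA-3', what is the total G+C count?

G=3, C=4, T=2, A=3
G+C = 3 + 4 = 7

7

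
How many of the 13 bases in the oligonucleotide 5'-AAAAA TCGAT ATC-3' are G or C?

Counting bases: T=3, A=7, C=2, G=1
Total G or C: 1 + 2 = 3

3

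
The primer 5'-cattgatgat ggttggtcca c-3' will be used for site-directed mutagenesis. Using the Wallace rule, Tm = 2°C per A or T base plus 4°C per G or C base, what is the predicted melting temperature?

Counting bases: T=7, G=6, C=4, A=4
A+T = 11, G+C = 10
Tm = 2×11 + 4×10 = 62°C

62°C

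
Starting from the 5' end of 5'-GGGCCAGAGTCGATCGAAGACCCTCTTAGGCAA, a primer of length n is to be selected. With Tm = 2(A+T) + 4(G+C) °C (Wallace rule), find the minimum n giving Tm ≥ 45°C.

n = 14

First 13 bases: GGGCCAGAGTCGA → Tm = 44°C (< 45°C)
First 14 bases: GGGCCAGAGTCGAT → Tm = 46°C (≥ 45°C)
Each additional base adds 2°C (A/T) or 4°C (G/C), so Tm is non-decreasing in n; n = 14 is the first length to reach 45°C.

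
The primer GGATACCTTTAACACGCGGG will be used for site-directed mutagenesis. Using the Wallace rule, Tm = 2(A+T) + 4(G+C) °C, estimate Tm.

62°C

Counting bases: A=5, G=6, T=4, C=5
A+T = 9, G+C = 11
Tm = 4·11 + 2·9 = 44 + 18 = 62°C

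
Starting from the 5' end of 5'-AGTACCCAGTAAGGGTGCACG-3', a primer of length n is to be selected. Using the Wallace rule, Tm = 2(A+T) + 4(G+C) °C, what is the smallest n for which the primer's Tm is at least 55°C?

First 17 bases: AGTACCCAGTAAGGGTG → Tm = 52°C (< 55°C)
First 18 bases: AGTACCCAGTAAGGGTGC → Tm = 56°C (≥ 55°C)
Since every base adds ≥2°C, Tm only increases with n, so the threshold is first crossed at n = 18.

n = 18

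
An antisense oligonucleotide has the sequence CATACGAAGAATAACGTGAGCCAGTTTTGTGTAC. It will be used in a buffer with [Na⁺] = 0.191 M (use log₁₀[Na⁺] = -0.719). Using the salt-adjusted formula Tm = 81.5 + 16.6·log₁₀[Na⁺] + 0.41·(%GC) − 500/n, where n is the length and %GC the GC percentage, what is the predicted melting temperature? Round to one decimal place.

71.7°C

Length n = 34. Counting bases: A=11, G=8, T=9, C=6
G+C = 14, so %GC = 14/34 × 100 = 41.176%
Salt term: 16.6 × (-0.719) = -11.935
GC term: 0.41 × 41.176 = 16.882; length term: −500/34 = −14.706
Tm = 81.5 + (-11.935) + 16.882 − 14.706 = 71.741 → 71.7°C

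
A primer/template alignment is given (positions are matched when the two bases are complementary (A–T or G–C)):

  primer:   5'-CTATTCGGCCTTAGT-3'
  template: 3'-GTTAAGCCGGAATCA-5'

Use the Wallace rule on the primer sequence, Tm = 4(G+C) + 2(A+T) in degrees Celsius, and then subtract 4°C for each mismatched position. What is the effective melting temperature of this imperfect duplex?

40°C

Primer base counts: A=2, T=6, G=3, C=4 → A+T=8, G+C=7
Perfect-match Tm = 2(8) + 4(7) = 16 + 28 = 44°C
Mismatches (positions where the bases are not complementary): 1 (at position 2)
Effective Tm = 44 − 1×4 = 44 − 4 = 40°C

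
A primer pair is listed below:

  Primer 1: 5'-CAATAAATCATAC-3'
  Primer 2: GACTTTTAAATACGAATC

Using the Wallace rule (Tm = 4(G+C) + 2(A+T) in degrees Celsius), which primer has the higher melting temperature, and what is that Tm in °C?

Primer 2, 46°C

Primer 1: A+T=10, G+C=3 → Tm = 2(10)+4(3) = 32°C
Primer 2: A+T=13, G+C=5 → Tm = 2(13)+4(5) = 46°C
32°C vs 46°C → primer 2 is higher.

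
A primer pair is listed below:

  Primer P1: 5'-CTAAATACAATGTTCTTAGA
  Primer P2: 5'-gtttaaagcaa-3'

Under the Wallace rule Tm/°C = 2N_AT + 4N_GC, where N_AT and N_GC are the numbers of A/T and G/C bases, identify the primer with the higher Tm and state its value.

Primer P1: A+T=15, G+C=5 → Tm = 2(15)+4(5) = 50°C
Primer P2: A+T=8, G+C=3 → Tm = 2(8)+4(3) = 28°C
50°C vs 28°C → primer P1 is higher.

Primer P1, 50°C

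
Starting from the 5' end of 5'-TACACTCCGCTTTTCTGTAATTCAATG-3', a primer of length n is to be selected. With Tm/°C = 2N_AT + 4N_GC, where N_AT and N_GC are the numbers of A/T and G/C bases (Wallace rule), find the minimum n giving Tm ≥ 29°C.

First 9 bases: TACACTCCG → Tm = 28°C (< 29°C)
First 10 bases: TACACTCCGC → Tm = 32°C (≥ 29°C)
Since every base adds ≥2°C, Tm only increases with n, so the threshold is first crossed at n = 10.

n = 10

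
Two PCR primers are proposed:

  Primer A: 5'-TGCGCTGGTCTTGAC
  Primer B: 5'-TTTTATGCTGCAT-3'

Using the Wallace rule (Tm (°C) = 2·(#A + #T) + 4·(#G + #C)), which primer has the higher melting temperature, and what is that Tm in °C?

Primer A, 48°C

Primer A: A+T=6, G+C=9 → Tm = 2(6)+4(9) = 48°C
Primer B: A+T=9, G+C=4 → Tm = 2(9)+4(4) = 34°C
48°C vs 34°C → primer A is higher.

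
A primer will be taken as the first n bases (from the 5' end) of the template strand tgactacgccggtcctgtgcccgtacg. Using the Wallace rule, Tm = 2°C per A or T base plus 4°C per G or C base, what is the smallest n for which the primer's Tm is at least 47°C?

First 14 bases: TGACTACGCCGGTC → Tm = 46°C (< 47°C)
First 15 bases: TGACTACGCCGGTCC → Tm = 50°C (≥ 47°C)
Since every base adds ≥2°C, Tm only increases with n, so the threshold is first crossed at n = 15.

n = 15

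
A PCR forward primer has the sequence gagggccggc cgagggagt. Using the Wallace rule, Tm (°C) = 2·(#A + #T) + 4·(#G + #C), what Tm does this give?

Counting bases: T=1, A=3, G=11, C=4
AT pairs contribute 4, GC pairs contribute 15.
Tm = 4·15 + 2·4 = 60 + 8 = 68°C

68°C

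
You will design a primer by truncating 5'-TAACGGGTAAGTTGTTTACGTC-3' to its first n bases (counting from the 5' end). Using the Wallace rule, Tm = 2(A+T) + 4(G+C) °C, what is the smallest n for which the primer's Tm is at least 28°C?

n = 10

First 9 bases: TAACGGGTA → Tm = 26°C (< 28°C)
First 10 bases: TAACGGGTAA → Tm = 28°C (≥ 28°C)
Each additional base adds 2°C (A/T) or 4°C (G/C), so Tm is non-decreasing in n; n = 10 is the first length to reach 28°C.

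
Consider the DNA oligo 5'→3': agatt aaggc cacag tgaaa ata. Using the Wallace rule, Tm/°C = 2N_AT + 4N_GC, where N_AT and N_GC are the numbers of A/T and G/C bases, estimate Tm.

62°C

A=11, C=3, T=4, G=5
A+T = 15, G+C = 8
Tm = 2(15) + 4(8) = 30 + 32 = 62°C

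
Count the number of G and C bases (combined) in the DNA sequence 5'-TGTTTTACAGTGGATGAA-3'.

6

Counting bases: G=5, A=5, C=1, T=7
G+C = 5 + 1 = 6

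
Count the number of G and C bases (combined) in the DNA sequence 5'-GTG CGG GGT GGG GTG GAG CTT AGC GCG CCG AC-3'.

G=17, T=5, A=3, C=7
Total G or C: 17 + 7 = 24

24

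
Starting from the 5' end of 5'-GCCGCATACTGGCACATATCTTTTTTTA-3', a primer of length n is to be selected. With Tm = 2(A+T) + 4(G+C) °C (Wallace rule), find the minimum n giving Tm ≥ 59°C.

First 19 bases: GCCGCATACTGGCACATAT → Tm = 58°C (< 59°C)
First 20 bases: GCCGCATACTGGCACATATC → Tm = 62°C (≥ 59°C)
Each additional base adds 2°C (A/T) or 4°C (G/C), so Tm is non-decreasing in n; n = 20 is the first length to reach 59°C.

n = 20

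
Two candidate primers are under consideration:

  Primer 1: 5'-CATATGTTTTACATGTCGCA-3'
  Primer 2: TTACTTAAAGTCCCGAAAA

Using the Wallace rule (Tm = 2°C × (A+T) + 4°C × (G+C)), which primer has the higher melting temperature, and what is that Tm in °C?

Primer 1, 54°C

Primer 1: A+T=13, G+C=7 → Tm = 2(13)+4(7) = 54°C
Primer 2: A+T=13, G+C=6 → Tm = 2(13)+4(6) = 50°C
54°C vs 50°C → primer 1 is higher.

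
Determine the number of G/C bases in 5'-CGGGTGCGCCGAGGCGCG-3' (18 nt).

A=1, T=1, G=10, C=6
Total G or C: 10 + 6 = 16

16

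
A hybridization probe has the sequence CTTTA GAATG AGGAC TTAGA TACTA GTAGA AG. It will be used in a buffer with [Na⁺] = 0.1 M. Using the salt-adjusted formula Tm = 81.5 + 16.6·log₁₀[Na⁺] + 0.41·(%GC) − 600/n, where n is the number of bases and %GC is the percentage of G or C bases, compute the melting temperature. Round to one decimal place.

Length n = 32. Base counts: T=9, A=12, G=8, C=3
G+C = 11, so %GC = 11/32 × 100 = 34.375%
Salt term: 16.6 × (-1) = -16.6
GC term: 0.41 × 34.375 = 14.094; length term: −600/32 = −18.75
Tm = 81.5 + (-16.6) + 14.094 − 18.75 = 60.244 → 60.2°C

60.2°C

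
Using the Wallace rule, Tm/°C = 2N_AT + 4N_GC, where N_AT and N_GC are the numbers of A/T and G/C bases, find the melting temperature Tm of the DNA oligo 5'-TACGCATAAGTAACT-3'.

Base counts: A=6, C=3, G=2, T=4
A+T = 10, G+C = 5
Tm = 2×10 + 4×5 = 40°C

40°C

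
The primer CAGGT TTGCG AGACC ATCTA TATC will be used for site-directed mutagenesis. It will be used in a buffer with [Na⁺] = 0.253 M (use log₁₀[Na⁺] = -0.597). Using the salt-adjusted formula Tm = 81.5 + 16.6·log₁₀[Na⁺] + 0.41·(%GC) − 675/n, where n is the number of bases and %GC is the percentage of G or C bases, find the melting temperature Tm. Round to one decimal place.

62.3°C

Length n = 24. Counting bases: A=6, G=5, T=7, C=6
G+C = 11, so %GC = 11/24 × 100 = 45.833%
Salt term: 16.6 × (-0.597) = -9.91
GC term: 0.41 × 45.833 = 18.792; length term: −675/24 = −28.125
Tm = 81.5 + (-9.91) + 18.792 − 28.125 = 62.257 → 62.3°C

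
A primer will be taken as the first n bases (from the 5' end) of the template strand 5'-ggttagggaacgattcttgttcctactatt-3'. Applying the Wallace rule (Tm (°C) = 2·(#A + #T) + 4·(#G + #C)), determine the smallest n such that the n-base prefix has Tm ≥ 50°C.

n = 17

First 16 bases: GGTTAGGGAACGATTC → Tm = 48°C (< 50°C)
First 17 bases: GGTTAGGGAACGATTCT → Tm = 50°C (≥ 50°C)
Since every base adds ≥2°C, Tm only increases with n, so the threshold is first crossed at n = 17.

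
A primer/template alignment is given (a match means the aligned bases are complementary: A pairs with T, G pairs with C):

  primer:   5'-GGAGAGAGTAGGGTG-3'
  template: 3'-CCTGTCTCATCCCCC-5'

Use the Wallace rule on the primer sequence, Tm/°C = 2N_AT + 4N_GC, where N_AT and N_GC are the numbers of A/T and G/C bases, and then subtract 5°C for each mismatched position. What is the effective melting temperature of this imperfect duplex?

Primer base counts: A=4, T=2, G=9, C=0 → A+T=6, G+C=9
Perfect-match Tm = 2(6) + 4(9) = 12 + 36 = 48°C
Mismatches (positions where the bases are not complementary): 2 (at positions 4, 14)
Effective Tm = 48 − 2×5 = 48 − 10 = 38°C

38°C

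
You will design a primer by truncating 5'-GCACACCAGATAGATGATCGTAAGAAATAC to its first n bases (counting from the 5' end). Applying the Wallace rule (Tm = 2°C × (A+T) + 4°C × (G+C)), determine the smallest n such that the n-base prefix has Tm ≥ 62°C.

n = 21

First 20 bases: GCACACCAGATAGATGATCG → Tm = 60°C (< 62°C)
First 21 bases: GCACACCAGATAGATGATCGT → Tm = 62°C (≥ 62°C)
Each additional base adds 2°C (A/T) or 4°C (G/C), so Tm is non-decreasing in n; n = 21 is the first length to reach 62°C.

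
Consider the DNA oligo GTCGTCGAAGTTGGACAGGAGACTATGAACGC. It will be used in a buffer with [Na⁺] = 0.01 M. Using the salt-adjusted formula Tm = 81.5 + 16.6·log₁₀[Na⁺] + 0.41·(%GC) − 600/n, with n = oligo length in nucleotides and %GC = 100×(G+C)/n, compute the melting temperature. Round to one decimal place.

Length n = 32. Scanning the sequence gives T=6, C=6, A=9, G=11.
G+C = 17, so %GC = 17/32 × 100 = 53.125%
Salt term: 16.6 × (-2) = -33.2
GC term: 0.41 × 53.125 = 21.781; length term: −600/32 = −18.75
Tm = 81.5 + (-33.2) + 21.781 − 18.75 = 51.331 → 51.3°C

51.3°C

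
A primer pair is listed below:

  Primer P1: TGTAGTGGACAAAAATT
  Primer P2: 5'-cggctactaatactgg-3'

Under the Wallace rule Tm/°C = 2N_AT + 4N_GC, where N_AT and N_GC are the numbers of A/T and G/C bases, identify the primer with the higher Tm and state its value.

Primer P1: A+T=12, G+C=5 → Tm = 2(12)+4(5) = 44°C
Primer P2: A+T=8, G+C=8 → Tm = 2(8)+4(8) = 48°C
44°C vs 48°C → primer P2 is higher.

Primer P2, 48°C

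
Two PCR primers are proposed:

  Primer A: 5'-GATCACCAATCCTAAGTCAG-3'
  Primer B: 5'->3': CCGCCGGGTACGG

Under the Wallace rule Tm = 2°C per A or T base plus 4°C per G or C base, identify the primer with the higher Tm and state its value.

Primer A, 58°C

Primer A: A+T=11, G+C=9 → Tm = 2(11)+4(9) = 58°C
Primer B: A+T=2, G+C=11 → Tm = 2(2)+4(11) = 48°C
58°C vs 48°C → primer A is higher.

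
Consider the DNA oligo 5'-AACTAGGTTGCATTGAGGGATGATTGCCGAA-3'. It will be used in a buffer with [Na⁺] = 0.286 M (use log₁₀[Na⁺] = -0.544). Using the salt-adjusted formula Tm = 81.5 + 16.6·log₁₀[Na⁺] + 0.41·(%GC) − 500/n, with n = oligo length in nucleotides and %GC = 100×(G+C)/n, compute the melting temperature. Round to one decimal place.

Length n = 31. T=8, G=10, A=9, C=4
G+C = 14, so %GC = 14/31 × 100 = 45.161%
Salt term: 16.6 × (-0.544) = -9.03
GC term: 0.41 × 45.161 = 18.516; length term: −500/31 = −16.129
Tm = 81.5 + (-9.03) + 18.516 − 16.129 = 74.857 → 74.9°C

74.9°C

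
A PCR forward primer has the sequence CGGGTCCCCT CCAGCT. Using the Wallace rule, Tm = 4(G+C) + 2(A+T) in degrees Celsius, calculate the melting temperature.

A=1, G=4, C=8, T=3
So N_AT = 4 and N_GC = 12.
Tm = 2(4) + 4(12) = 8 + 48 = 56°C

56°C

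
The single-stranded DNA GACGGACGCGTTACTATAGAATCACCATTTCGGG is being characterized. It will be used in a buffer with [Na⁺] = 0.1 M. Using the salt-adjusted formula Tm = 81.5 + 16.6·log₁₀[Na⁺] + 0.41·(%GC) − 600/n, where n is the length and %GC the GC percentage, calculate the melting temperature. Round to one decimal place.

Length n = 34. Base counts: G=9, T=8, C=8, A=9
G+C = 17, so %GC = 17/34 × 100 = 50%
Salt term: 16.6 × (-1) = -16.6
GC term: 0.41 × 50 = 20.5; length term: −600/34 = −17.647
Tm = 81.5 + (-16.6) + 20.5 − 17.647 = 67.753 → 67.8°C

67.8°C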